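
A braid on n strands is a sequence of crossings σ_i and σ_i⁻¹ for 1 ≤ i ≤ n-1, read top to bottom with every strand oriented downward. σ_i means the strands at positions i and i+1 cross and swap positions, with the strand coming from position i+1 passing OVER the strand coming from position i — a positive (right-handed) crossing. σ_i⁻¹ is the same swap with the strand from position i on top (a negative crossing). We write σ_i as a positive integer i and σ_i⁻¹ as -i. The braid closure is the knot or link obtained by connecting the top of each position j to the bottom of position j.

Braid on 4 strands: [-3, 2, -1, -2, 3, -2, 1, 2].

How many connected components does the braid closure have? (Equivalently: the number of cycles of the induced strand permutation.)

Track the strand permutation on 4 strands, starting from identity.
  step 1: s3^-1 swaps positions 3,4 -> [1 2 4 3]
  step 2: s2 swaps positions 2,3 -> [1 4 2 3]
  step 3: s1^-1 swaps positions 1,2 -> [4 1 2 3]
  step 4: s2^-1 swaps positions 2,3 -> [4 2 1 3]
  step 5: s3 swaps positions 3,4 -> [4 2 3 1]
  step 6: s2^-1 swaps positions 2,3 -> [4 3 2 1]
  step 7: s1 swaps positions 1,2 -> [3 4 2 1]
  step 8: s2 swaps positions 2,3 -> [3 2 4 1]
Final permutation (position -> original strand): [3 2 4 1]
Closure components = cycle count of this permutation = 2.

Answer: 2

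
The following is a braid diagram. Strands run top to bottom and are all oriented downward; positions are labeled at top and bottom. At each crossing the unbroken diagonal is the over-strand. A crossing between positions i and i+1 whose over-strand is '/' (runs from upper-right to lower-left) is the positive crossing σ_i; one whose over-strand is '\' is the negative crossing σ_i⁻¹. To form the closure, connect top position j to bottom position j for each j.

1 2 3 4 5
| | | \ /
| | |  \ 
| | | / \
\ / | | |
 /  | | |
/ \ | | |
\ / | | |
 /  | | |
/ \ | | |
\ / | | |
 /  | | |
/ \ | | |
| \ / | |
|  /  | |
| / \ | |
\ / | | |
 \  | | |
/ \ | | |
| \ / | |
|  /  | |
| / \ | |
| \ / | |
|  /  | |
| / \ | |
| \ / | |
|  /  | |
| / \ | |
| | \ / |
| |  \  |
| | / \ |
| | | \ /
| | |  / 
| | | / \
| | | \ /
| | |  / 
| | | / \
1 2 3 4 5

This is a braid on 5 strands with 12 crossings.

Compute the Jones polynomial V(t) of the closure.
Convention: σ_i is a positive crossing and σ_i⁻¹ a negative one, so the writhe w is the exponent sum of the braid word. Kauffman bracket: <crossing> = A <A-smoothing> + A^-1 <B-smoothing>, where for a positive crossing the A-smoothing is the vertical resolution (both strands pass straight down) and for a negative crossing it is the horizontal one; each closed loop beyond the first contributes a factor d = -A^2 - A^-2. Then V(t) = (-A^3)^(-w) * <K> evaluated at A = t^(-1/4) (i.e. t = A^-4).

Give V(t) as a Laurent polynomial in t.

Reading the diagram top to bottom ('/'-over between positions i,i+1 = s_i, '\'-over = s_i^-1): braid word = s4^-1 s1 s1 s1 s2 s1^-1 s2 s2 s2 s3^-1 s4 s4.
The presented braid s4^-1 s1 s1 s1 s2 s1^-1 s2 s2 s2 s3^-1 s4 s4 on 5 strands reduces by inverse Markov moves (closure unchanged at each step):
  Deconjugate: the word is γ·β·γ⁻¹ with γ = s4^-1 (prefix) and γ⁻¹ = s4 (suffix); strip both.
  Destabilize: the word has the form β·s4 where s4 occurs only as the final letter (β ∈ B_4); drop it and the last strand → 4 strands.
  Destabilize: the word has the form β·s3^-1 where s3^-1 occurs only as the final letter (β ∈ B_3); drop it and the last strand → 3 strands.
Reduced to β = s1 s1 s1 s2 s1^-1 s2 s2 s2 on 3 strands, 8 crossings.
Compute on β:
Braid: s1 s1 s1 s2 s1^-1 s2 s2 s2 on 3 strands, 8 crossings.
Writhe w = (#positive) - (#negative) = 7 - 1 = 6.
Enumerate smoothing states for the bracket polynomial. There are 2^8 = 256 states.
Smooth each crossing (0=||, 1=⌣⌢); contribution A^(Σ sign_k(1-2s_k)) * d^(L-1).
Tabulate the states by total A-exponent and number of loops L (A-exp: L × count):
  A^8: L=2 ×1
  A^6: L=1 ×4, L=3 ×4
  A^4: L=2 ×25, L=4 ×3
  A^2: L=1 ×21, L=3 ×34, L=5 ×1
  A^0: L=2 ×48, L=4 ×22
  A^-2: L=3 ×49, L=5 ×7
  A^-4: L=4 ×27, L=6 ×1
  A^-6: L=5 ×8
  A^-8: L=6 ×1
Each group contributes A^e * Σ count * d^(L-1):
Powers of d = -A^2 - A^-2: d^2 = A^4 + 2 + A^-4; d^3 = -A^6 - 3*A^2 - 3*A^-2 - A^-6; d^4 = A^8 + 4*A^4 + 6 + 4*A^-4 + A^-8; d^5 = -A^10 - 5*A^6 - 10*A^2 - 10*A^-2 - 5*A^-6 - A^-10.
  A^8 * (d) = -A^10 - A^6
  A^6 * (4 + 4*d^2) = 4*A^10 + 12*A^6 + 4*A^2
  A^4 * (25*d + 3*d^3) = -3*A^10 - 34*A^6 - 34*A^2 - 3*A^-2
  A^2 * (21 + 34*d^2 + d^4) = A^10 + 38*A^6 + 95*A^2 + 38*A^-2 + A^-6
  A^0 * (48*d + 22*d^3) = -22*A^6 - 114*A^2 - 114*A^-2 - 22*A^-6
  A^-2 * (49*d^2 + 7*d^4) = 7*A^6 + 77*A^2 + 140*A^-2 + 77*A^-6 + 7*A^-10
  A^-4 * (27*d^3 + d^5) = -A^6 - 32*A^2 - 91*A^-2 - 91*A^-6 - 32*A^-10 - A^-14
  A^-6 * (8*d^4) = 8*A^2 + 32*A^-2 + 48*A^-6 + 32*A^-10 + 8*A^-14
  A^-8 * (d^5) = -A^2 - 5*A^-2 - 10*A^-6 - 10*A^-10 - 5*A^-14 - A^-18
Summing the groups: <K> = A^10 - A^6 + 3*A^2 - 3*A^-2 + 3*A^-6 - 3*A^-10 + 2*A^-14 - A^-18
Normalise by the writhe: (-A^3)^(-w) = (-A^3)^(-6) = A^-18, so f(A) = A^-18 * <K> = A^-8 - A^-12 + 3*A^-16 - 3*A^-20 + 3*A^-24 - 3*A^-28 + 2*A^-32 - A^-36.
Substitute A = t^(-1/4), i.e. A^e → t^(-e/4): V(t) = -t^9 + 2*t^8 - 3*t^7 + 3*t^6 - 3*t^5 + 3*t^4 - t^3 + t^2

Answer: -t^9 + 2*t^8 - 3*t^7 + 3*t^6 - 3*t^5 + 3*t^4 - t^3 + t^2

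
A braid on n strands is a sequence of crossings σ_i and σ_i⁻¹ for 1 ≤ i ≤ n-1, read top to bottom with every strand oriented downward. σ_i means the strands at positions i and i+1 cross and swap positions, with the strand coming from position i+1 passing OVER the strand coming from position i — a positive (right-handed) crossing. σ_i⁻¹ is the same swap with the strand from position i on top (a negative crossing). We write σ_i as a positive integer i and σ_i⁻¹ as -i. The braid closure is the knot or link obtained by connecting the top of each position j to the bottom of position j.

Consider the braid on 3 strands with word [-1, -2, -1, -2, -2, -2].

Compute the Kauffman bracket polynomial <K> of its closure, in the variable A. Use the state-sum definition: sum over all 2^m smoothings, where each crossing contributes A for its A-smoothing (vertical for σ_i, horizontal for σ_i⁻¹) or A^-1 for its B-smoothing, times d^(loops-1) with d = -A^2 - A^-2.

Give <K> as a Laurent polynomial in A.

Braid: s1^-1 s2^-1 s1^-1 s2^-1 s2^-1 s2^-1 on 3 strands, 6 crossings.
Writhe w = (#positive) - (#negative) = 0 - 6 = -6.
State-sum expansion of <K>. There are 2^6 = 64 states.
For each crossing: s=0 is the vertical smoothing, s=1 horizontal. Crossing k contributes A^(sign_k * (1 - 2*s_k)); loop factor d = -A^2 - A^-2.
Tabulate the states by total A-exponent and number of loops L (A-exp: L × count):
  A^6: L=3 ×1
  A^4: L=2 ×3, L=4 ×3
  A^2: L=1 ×3, L=3 ×11, L=5 ×1
  A^0: L=2 ×16, L=4 ×4
  A^-2: L=1 ×8, L=3 ×7
  A^-4: L=2 ×6
  A^-6: L=3 ×1
Each group contributes A^e * Σ count * d^(L-1):
Powers of d = -A^2 - A^-2: d^2 = A^4 + 2 + A^-4; d^3 = -A^6 - 3*A^2 - 3*A^-2 - A^-6; d^4 = A^8 + 4*A^4 + 6 + 4*A^-4 + A^-8.
  A^6 * (d^2) = A^10 + 2*A^6 + A^2
  A^4 * (3*d + 3*d^3) = -3*A^10 - 12*A^6 - 12*A^2 - 3*A^-2
  A^2 * (3 + 11*d^2 + d^4) = A^10 + 15*A^6 + 31*A^2 + 15*A^-2 + A^-6
  A^0 * (16*d + 4*d^3) = -4*A^6 - 28*A^2 - 28*A^-2 - 4*A^-6
  A^-2 * (8 + 7*d^2) = 7*A^2 + 22*A^-2 + 7*A^-6
  A^-4 * (6*d) = -6*A^-2 - 6*A^-6
  A^-6 * (d^2) = A^-2 + 2*A^-6 + A^-10
Summing the groups: <K> = -A^10 + A^6 - A^2 + A^-2 + A^-10

Answer: -A^10 + A^6 - A^2 + A^-2 + A^-10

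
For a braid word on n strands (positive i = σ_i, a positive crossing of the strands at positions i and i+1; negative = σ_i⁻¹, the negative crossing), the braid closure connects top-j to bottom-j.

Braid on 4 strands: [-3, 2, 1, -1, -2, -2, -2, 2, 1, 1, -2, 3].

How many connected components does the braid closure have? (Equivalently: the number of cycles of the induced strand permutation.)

Track the strand permutation on 4 strands, starting from identity.
  step 1: s3^-1 swaps positions 3,4 -> [1 2 4 3]
  step 2: s2 swaps positions 2,3 -> [1 4 2 3]
  step 3: s1 swaps positions 1,2 -> [4 1 2 3]
  step 4: s1^-1 swaps positions 1,2 -> [1 4 2 3]
  step 5: s2^-1 swaps positions 2,3 -> [1 2 4 3]
  step 6: s2^-1 swaps positions 2,3 -> [1 4 2 3]
  step 7: s2^-1 swaps positions 2,3 -> [1 2 4 3]
  step 8: s2 swaps positions 2,3 -> [1 4 2 3]
  step 9: s1 swaps positions 1,2 -> [4 1 2 3]
  step 10: s1 swaps positions 1,2 -> [1 4 2 3]
  step 11: s2^-1 swaps positions 2,3 -> [1 2 4 3]
  step 12: s3 swaps positions 3,4 -> [1 2 3 4]
Final permutation (position -> original strand): [1 2 3 4]
Closure components = cycle count of this permutation = 4.

Answer: 4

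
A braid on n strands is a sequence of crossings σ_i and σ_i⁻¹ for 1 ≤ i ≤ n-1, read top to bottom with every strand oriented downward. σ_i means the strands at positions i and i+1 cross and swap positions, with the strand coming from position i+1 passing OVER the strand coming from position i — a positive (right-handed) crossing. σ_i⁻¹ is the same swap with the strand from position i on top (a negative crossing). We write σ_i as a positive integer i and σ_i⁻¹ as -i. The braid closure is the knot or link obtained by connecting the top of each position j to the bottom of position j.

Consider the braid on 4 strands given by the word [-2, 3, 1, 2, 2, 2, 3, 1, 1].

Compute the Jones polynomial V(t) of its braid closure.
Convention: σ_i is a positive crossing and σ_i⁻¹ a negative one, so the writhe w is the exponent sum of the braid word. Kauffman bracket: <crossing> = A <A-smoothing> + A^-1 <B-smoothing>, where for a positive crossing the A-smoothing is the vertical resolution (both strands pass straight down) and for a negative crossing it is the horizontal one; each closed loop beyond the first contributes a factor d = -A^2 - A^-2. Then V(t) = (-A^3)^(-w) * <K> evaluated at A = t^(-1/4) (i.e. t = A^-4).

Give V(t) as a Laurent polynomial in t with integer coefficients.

Braid: s2^-1 s3 s1 s2 s2 s2 s3 s1 s1 on 4 strands, 9 crossings.
Writhe w = (#positive) - (#negative) = 8 - 1 = 7.
State-sum expansion of <K>. There are 2^9 = 512 states.
Smooth each crossing (0=||, 1=⌣⌢); contribution A^(Σ sign_k(1-2s_k)) * d^(L-1).
Tabulate the states by total A-exponent and number of loops L (A-exp: L × count):
  A^9: L=3 ×1
  A^7: L=2 ×5, L=4 ×4
  A^5: L=1 ×6, L=3 ×27, L=5 ×3
  A^3: L=2 ×57, L=4 ×26, L=6 ×1
  A^1: L=1 ×39, L=3 ×77, L=5 ×10
  A^-1: L=2 ×81, L=4 ×44, L=6 ×1
  A^-3: L=3 ×73, L=5 ×11
  A^-5: L=4 ×35, L=6 ×1
  A^-7: L=5 ×9
  A^-9: L=6 ×1
Each group contributes A^e * Σ count * d^(L-1):
Powers of d = -A^2 - A^-2: d^2 = A^4 + 2 + A^-4; d^3 = -A^6 - 3*A^2 - 3*A^-2 - A^-6; d^4 = A^8 + 4*A^4 + 6 + 4*A^-4 + A^-8; d^5 = -A^10 - 5*A^6 - 10*A^2 - 10*A^-2 - 5*A^-6 - A^-10.
  A^9 * (d^2) = A^13 + 2*A^9 + A^5
  A^7 * (5*d + 4*d^3) = -4*A^13 - 17*A^9 - 17*A^5 - 4*A
  A^5 * (6 + 27*d^2 + 3*d^4) = 3*A^13 + 39*A^9 + 78*A^5 + 39*A + 3*A^-3
  A^3 * (57*d + 26*d^3 + d^5) = -A^13 - 31*A^9 - 145*A^5 - 145*A - 31*A^-3 - A^-7
  A^1 * (39 + 77*d^2 + 10*d^4) = 10*A^9 + 117*A^5 + 253*A + 117*A^-3 + 10*A^-7
  A^-1 * (81*d + 44*d^3 + d^5) = -A^9 - 49*A^5 - 223*A - 223*A^-3 - 49*A^-7 - A^-11
  A^-3 * (73*d^2 + 11*d^4) = 11*A^5 + 117*A + 212*A^-3 + 117*A^-7 + 11*A^-11
  A^-5 * (35*d^3 + d^5) = -A^5 - 40*A - 115*A^-3 - 115*A^-7 - 40*A^-11 - A^-15
  A^-7 * (9*d^4) = 9*A + 36*A^-3 + 54*A^-7 + 36*A^-11 + 9*A^-15
  A^-9 * (d^5) = -A - 5*A^-3 - 10*A^-7 - 10*A^-11 - 5*A^-15 - A^-19
Summing the groups: <K> = -A^13 + 2*A^9 - 5*A^5 + 5*A - 6*A^-3 + 6*A^-7 - 4*A^-11 + 3*A^-15 - A^-19
Normalise by the writhe: (-A^3)^(-w) = (-A^3)^(-7) = -A^-21, so f(A) = -A^-21 * <K> = A^-8 - 2*A^-12 + 5*A^-16 - 5*A^-20 + 6*A^-24 - 6*A^-28 + 4*A^-32 - 3*A^-36 + A^-40.
Substitute A = t^(-1/4), i.e. A^e → t^(-e/4): V(t) = t^10 - 3*t^9 + 4*t^8 - 6*t^7 + 6*t^6 - 5*t^5 + 5*t^4 - 2*t^3 + t^2

Answer: t^10 - 3*t^9 + 4*t^8 - 6*t^7 + 6*t^6 - 5*t^5 + 5*t^4 - 2*t^3 + t^2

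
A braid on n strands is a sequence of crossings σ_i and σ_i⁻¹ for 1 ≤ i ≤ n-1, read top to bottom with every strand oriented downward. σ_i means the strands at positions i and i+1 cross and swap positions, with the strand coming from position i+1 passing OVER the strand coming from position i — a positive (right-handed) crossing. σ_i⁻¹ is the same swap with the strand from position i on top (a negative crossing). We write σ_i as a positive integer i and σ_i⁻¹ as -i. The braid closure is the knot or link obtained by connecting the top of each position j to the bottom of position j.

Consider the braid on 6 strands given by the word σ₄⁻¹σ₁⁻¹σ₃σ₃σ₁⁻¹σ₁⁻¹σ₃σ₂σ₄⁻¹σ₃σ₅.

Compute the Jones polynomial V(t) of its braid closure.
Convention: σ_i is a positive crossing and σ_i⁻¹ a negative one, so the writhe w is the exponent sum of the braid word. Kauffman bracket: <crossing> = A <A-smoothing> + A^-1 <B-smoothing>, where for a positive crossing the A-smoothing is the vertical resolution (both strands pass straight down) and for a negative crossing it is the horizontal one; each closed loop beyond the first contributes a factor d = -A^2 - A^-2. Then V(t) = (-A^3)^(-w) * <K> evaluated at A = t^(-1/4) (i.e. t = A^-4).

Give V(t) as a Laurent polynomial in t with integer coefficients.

The presented braid s4^-1 s1^-1 s3 s3 s1^-1 s1^-1 s3 s2 s4^-1 s3 s5 on 6 strands reduces by inverse Markov moves (closure unchanged at each step):
  Destabilize: the word has the form β·s5 where s5 occurs only as the final letter (β ∈ B_5); drop it and the last strand → 5 strands.
Reduced to β = s4^-1 s1^-1 s3 s3 s1^-1 s1^-1 s3 s2 s4^-1 s3 on 5 strands, 10 crossings.
Compute on β:
Braid: s4^-1 s1^-1 s3 s3 s1^-1 s1^-1 s3 s2 s4^-1 s3 on 5 strands, 10 crossings.
Writhe w = (#positive) - (#negative) = 5 - 5 = 0.
State-sum expansion of <K>. There are 2^10 = 1024 states.
Each crossing splits two ways (0=vertical, 1=horizontal). The state's weight is A^(#A-smoothings - #B-smoothings) * d^(loops - 1).
Tabulate the states by total A-exponent and number of loops L (A-exp: L × count):
  A^10: L=6 ×1
  A^8: L=5 ×10
  A^6: L=4 ×41, L=6 ×4
  A^4: L=3 ×83, L=5 ×36, L=7 ×1
  A^2: L=2 ×84, L=4 ×107, L=6 ×19
  A^0: L=1 ×33, L=3 ×143, L=5 ×70, L=7 ×6
  A^-2: L=2 ×68, L=4 ×116, L=6 ×25, L=8 ×1
  A^-4: L=3 ×64, L=5 ×52, L=7 ×4
  A^-6: L=4 ×33, L=6 ×12
  A^-8: L=5 ×9, L=7 ×1
  A^-10: L=6 ×1
Each group contributes A^e * Σ count * d^(L-1):
Powers of d = -A^2 - A^-2: d^2 = A^4 + 2 + A^-4; d^3 = -A^6 - 3*A^2 - 3*A^-2 - A^-6; d^4 = A^8 + 4*A^4 + 6 + 4*A^-4 + A^-8; d^5 = -A^10 - 5*A^6 - 10*A^2 - 10*A^-2 - 5*A^-6 - A^-10; d^6 = A^12 + 6*A^8 + 15*A^4 + 20 + 15*A^-4 + 6*A^-8 + A^-12; d^7 = -A^14 - 7*A^10 - 21*A^6 - 35*A^2 - 35*A^-2 - 21*A^-6 - 7*A^-10 - A^-14.
  A^10 * (d^5) = -A^20 - 5*A^16 - 10*A^12 - 10*A^8 - 5*A^4 - 1
  A^8 * (10*d^4) = 10*A^16 + 40*A^12 + 60*A^8 + 40*A^4 + 10
  A^6 * (41*d^3 + 4*d^5) = -4*A^16 - 61*A^12 - 163*A^8 - 163*A^4 - 61 - 4*A^-4
  A^4 * (83*d^2 + 36*d^4 + d^6) = A^16 + 42*A^12 + 242*A^8 + 402*A^4 + 242 + 42*A^-4 + A^-8
  A^2 * (84*d + 107*d^3 + 19*d^5) = -19*A^12 - 202*A^8 - 595*A^4 - 595 - 202*A^-4 - 19*A^-8
  A^0 * (33 + 143*d^2 + 70*d^4 + 6*d^6) = 6*A^12 + 106*A^8 + 513*A^4 + 859 + 513*A^-4 + 106*A^-8 + 6*A^-12
  A^-2 * (68*d + 116*d^3 + 25*d^5 + d^7) = -A^12 - 32*A^8 - 262*A^4 - 701 - 701*A^-4 - 262*A^-8 - 32*A^-12 - A^-16
  A^-4 * (64*d^2 + 52*d^4 + 4*d^6) = 4*A^8 + 76*A^4 + 332 + 520*A^-4 + 332*A^-8 + 76*A^-12 + 4*A^-16
  A^-6 * (33*d^3 + 12*d^5) = -12*A^4 - 93 - 219*A^-4 - 219*A^-8 - 93*A^-12 - 12*A^-16
  A^-8 * (9*d^4 + d^6) = A^4 + 15 + 51*A^-4 + 74*A^-8 + 51*A^-12 + 15*A^-16 + A^-20
  A^-10 * (d^5) = -1 - 5*A^-4 - 10*A^-8 - 10*A^-12 - 5*A^-16 - A^-20
Summing the groups: <K> = -A^20 + 2*A^16 - 3*A^12 + 5*A^8 - 5*A^4 + 6 - 5*A^-4 + 3*A^-8 - 2*A^-12 + A^-16
Normalise by the writhe: (-A^3)^(-w) = (-A^3)^(0) = 1, so f(A) = 1 * <K> = -A^20 + 2*A^16 - 3*A^12 + 5*A^8 - 5*A^4 + 6 - 5*A^-4 + 3*A^-8 - 2*A^-12 + A^-16.
Substitute A = t^(-1/4), i.e. A^e → t^(-e/4): V(t) = t^4 - 2*t^3 + 3*t^2 - 5*t + 6 - 5*t^-1 + 5*t^-2 - 3*t^-3 + 2*t^-4 - t^-5

Answer: t^4 - 2*t^3 + 3*t^2 - 5*t + 6 - 5*t^-1 + 5*t^-2 - 3*t^-3 + 2*t^-4 - t^-5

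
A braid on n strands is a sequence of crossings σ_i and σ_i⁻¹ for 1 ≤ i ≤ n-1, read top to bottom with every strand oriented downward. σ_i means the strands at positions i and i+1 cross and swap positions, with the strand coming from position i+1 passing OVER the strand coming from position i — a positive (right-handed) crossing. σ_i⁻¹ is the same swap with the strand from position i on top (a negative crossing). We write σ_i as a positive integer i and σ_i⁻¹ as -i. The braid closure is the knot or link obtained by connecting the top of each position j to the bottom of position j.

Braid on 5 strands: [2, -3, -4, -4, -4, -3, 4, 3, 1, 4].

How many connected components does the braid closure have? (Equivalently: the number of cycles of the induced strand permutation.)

3

Derivation:
Track the strand permutation on 5 strands, starting from identity.
  step 1: s2 swaps positions 2,3 -> [1 3 2 4 5]
  step 2: s3^-1 swaps positions 3,4 -> [1 3 4 2 5]
  step 3: s4^-1 swaps positions 4,5 -> [1 3 4 5 2]
  step 4: s4^-1 swaps positions 4,5 -> [1 3 4 2 5]
  step 5: s4^-1 swaps positions 4,5 -> [1 3 4 5 2]
  step 6: s3^-1 swaps positions 3,4 -> [1 3 5 4 2]
  step 7: s4 swaps positions 4,5 -> [1 3 5 2 4]
  step 8: s3 swaps positions 3,4 -> [1 3 2 5 4]
  step 9: s1 swaps positions 1,2 -> [3 1 2 5 4]
  step 10: s4 swaps positions 4,5 -> [3 1 2 4 5]
Final permutation (position -> original strand): [3 1 2 4 5]
Closure components = cycle count of this permutation = 3.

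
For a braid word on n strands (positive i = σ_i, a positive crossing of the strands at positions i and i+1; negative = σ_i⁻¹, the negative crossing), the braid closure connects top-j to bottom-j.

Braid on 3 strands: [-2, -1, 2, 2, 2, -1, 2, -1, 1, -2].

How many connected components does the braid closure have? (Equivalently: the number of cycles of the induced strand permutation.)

1

Derivation:
Track the strand permutation on 3 strands, starting from identity.
  step 1: s2^-1 swaps positions 2,3 -> [1 3 2]
  step 2: s1^-1 swaps positions 1,2 -> [3 1 2]
  step 3: s2 swaps positions 2,3 -> [3 2 1]
  step 4: s2 swaps positions 2,3 -> [3 1 2]
  step 5: s2 swaps positions 2,3 -> [3 2 1]
  step 6: s1^-1 swaps positions 1,2 -> [2 3 1]
  step 7: s2 swaps positions 2,3 -> [2 1 3]
  step 8: s1^-1 swaps positions 1,2 -> [1 2 3]
  step 9: s1 swaps positions 1,2 -> [2 1 3]
  step 10: s2^-1 swaps positions 2,3 -> [2 3 1]
Final permutation (position -> original strand): [2 3 1]
Closure components = cycle count of this permutation = 1.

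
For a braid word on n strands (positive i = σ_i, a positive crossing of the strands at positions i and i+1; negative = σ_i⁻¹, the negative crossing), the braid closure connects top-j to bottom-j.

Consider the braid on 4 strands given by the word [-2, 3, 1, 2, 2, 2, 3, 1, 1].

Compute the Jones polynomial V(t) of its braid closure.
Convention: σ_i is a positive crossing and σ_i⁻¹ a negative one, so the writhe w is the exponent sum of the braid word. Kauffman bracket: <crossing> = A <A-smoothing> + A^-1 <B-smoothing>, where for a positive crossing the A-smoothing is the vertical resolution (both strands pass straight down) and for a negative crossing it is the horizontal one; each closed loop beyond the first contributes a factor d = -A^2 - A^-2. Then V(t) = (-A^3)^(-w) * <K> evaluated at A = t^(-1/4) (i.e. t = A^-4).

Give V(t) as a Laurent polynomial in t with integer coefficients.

Braid: s2^-1 s3 s1 s2 s2 s2 s3 s1 s1 on 4 strands, 9 crossings.
Writhe w = (#positive) - (#negative) = 8 - 1 = 7.
State-sum expansion of <K>. There are 2^9 = 512 states.
Each crossing splits two ways (0=vertical, 1=horizontal). The state's weight is A^(#A-smoothings - #B-smoothings) * d^(loops - 1).
Tabulate the states by total A-exponent and number of loops L (A-exp: L × count):
  A^9: L=3 ×1
  A^7: L=2 ×5, L=4 ×4
  A^5: L=1 ×6, L=3 ×27, L=5 ×3
  A^3: L=2 ×57, L=4 ×26, L=6 ×1
  A^1: L=1 ×39, L=3 ×77, L=5 ×10
  A^-1: L=2 ×81, L=4 ×44, L=6 ×1
  A^-3: L=3 ×73, L=5 ×11
  A^-5: L=4 ×35, L=6 ×1
  A^-7: L=5 ×9
  A^-9: L=6 ×1
Each group contributes A^e * Σ count * d^(L-1):
Powers of d = -A^2 - A^-2: d^2 = A^4 + 2 + A^-4; d^3 = -A^6 - 3*A^2 - 3*A^-2 - A^-6; d^4 = A^8 + 4*A^4 + 6 + 4*A^-4 + A^-8; d^5 = -A^10 - 5*A^6 - 10*A^2 - 10*A^-2 - 5*A^-6 - A^-10.
  A^9 * (d^2) = A^13 + 2*A^9 + A^5
  A^7 * (5*d + 4*d^3) = -4*A^13 - 17*A^9 - 17*A^5 - 4*A
  A^5 * (6 + 27*d^2 + 3*d^4) = 3*A^13 + 39*A^9 + 78*A^5 + 39*A + 3*A^-3
  A^3 * (57*d + 26*d^3 + d^5) = -A^13 - 31*A^9 - 145*A^5 - 145*A - 31*A^-3 - A^-7
  A^1 * (39 + 77*d^2 + 10*d^4) = 10*A^9 + 117*A^5 + 253*A + 117*A^-3 + 10*A^-7
  A^-1 * (81*d + 44*d^3 + d^5) = -A^9 - 49*A^5 - 223*A - 223*A^-3 - 49*A^-7 - A^-11
  A^-3 * (73*d^2 + 11*d^4) = 11*A^5 + 117*A + 212*A^-3 + 117*A^-7 + 11*A^-11
  A^-5 * (35*d^3 + d^5) = -A^5 - 40*A - 115*A^-3 - 115*A^-7 - 40*A^-11 - A^-15
  A^-7 * (9*d^4) = 9*A + 36*A^-3 + 54*A^-7 + 36*A^-11 + 9*A^-15
  A^-9 * (d^5) = -A - 5*A^-3 - 10*A^-7 - 10*A^-11 - 5*A^-15 - A^-19
Summing the groups: <K> = -A^13 + 2*A^9 - 5*A^5 + 5*A - 6*A^-3 + 6*A^-7 - 4*A^-11 + 3*A^-15 - A^-19
Normalise by the writhe: (-A^3)^(-w) = (-A^3)^(-7) = -A^-21, so f(A) = -A^-21 * <K> = A^-8 - 2*A^-12 + 5*A^-16 - 5*A^-20 + 6*A^-24 - 6*A^-28 + 4*A^-32 - 3*A^-36 + A^-40.
Substitute A = t^(-1/4), i.e. A^e → t^(-e/4): V(t) = t^10 - 3*t^9 + 4*t^8 - 6*t^7 + 6*t^6 - 5*t^5 + 5*t^4 - 2*t^3 + t^2

Answer: t^10 - 3*t^9 + 4*t^8 - 6*t^7 + 6*t^6 - 5*t^5 + 5*t^4 - 2*t^3 + t^2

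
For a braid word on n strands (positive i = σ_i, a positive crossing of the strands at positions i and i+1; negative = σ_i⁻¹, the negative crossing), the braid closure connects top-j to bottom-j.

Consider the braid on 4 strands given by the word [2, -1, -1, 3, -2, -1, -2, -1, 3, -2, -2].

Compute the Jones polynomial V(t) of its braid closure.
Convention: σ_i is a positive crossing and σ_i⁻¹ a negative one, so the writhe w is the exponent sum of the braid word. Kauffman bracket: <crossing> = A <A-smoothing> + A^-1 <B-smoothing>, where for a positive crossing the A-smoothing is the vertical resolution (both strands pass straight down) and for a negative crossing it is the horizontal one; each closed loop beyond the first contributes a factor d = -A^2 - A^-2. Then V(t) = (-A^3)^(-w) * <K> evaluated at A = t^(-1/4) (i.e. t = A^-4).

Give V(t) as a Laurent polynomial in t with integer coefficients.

The presented braid s2 s1^-1 s1^-1 s3 s2^-1 s1^-1 s2^-1 s1^-1 s3 s2^-1 s2^-1 on 4 strands reduces by inverse Markov moves (closure unchanged at each step):
  Deconjugate: the word is γ·β·γ⁻¹ with γ = s2 (prefix) and γ⁻¹ = s2^-1 (suffix); strip both.
Reduced to β = s1^-1 s1^-1 s3 s2^-1 s1^-1 s2^-1 s1^-1 s3 s2^-1 on 4 strands, 9 crossings.
Compute on β:
Braid: s1^-1 s1^-1 s3 s2^-1 s1^-1 s2^-1 s1^-1 s3 s2^-1 on 4 strands, 9 crossings.
Writhe w = (#positive) - (#negative) = 2 - 7 = -5.
Enumerate smoothing states for the bracket polynomial. There are 2^9 = 512 states.
For each crossing: s=0 is the vertical smoothing, s=1 horizontal. Crossing k contributes A^(sign_k * (1 - 2*s_k)); loop factor d = -A^2 - A^-2.
Tabulate the states by total A-exponent and number of loops L (A-exp: L × count):
  A^9: L=3 ×1
  A^7: L=2 ×4, L=4 ×5
  A^5: L=1 ×4, L=3 ×26, L=5 ×6
  A^3: L=2 ×43, L=4 ×40, L=6 ×1
  A^1: L=1 ×23, L=3 ×92, L=5 ×11
  A^-1: L=2 ×91, L=4 ×34, L=6 ×1
  A^-3: L=1 ×32, L=3 ×48, L=5 ×4
  A^-5: L=2 ×28, L=4 ×8
  A^-7: L=3 ×9
  A^-9: L=4 ×1
Each group contributes A^e * Σ count * d^(L-1):
Powers of d = -A^2 - A^-2: d^2 = A^4 + 2 + A^-4; d^3 = -A^6 - 3*A^2 - 3*A^-2 - A^-6; d^4 = A^8 + 4*A^4 + 6 + 4*A^-4 + A^-8; d^5 = -A^10 - 5*A^6 - 10*A^2 - 10*A^-2 - 5*A^-6 - A^-10.
  A^9 * (d^2) = A^13 + 2*A^9 + A^5
  A^7 * (4*d + 5*d^3) = -5*A^13 - 19*A^9 - 19*A^5 - 5*A
  A^5 * (4 + 26*d^2 + 6*d^4) = 6*A^13 + 50*A^9 + 92*A^5 + 50*A + 6*A^-3
  A^3 * (43*d + 40*d^3 + d^5) = -A^13 - 45*A^9 - 173*A^5 - 173*A - 45*A^-3 - A^-7
  A^1 * (23 + 92*d^2 + 11*d^4) = 11*A^9 + 136*A^5 + 273*A + 136*A^-3 + 11*A^-7
  A^-1 * (91*d + 34*d^3 + d^5) = -A^9 - 39*A^5 - 203*A - 203*A^-3 - 39*A^-7 - A^-11
  A^-3 * (32 + 48*d^2 + 4*d^4) = 4*A^5 + 64*A + 152*A^-3 + 64*A^-7 + 4*A^-11
  A^-5 * (28*d + 8*d^3) = -8*A - 52*A^-3 - 52*A^-7 - 8*A^-11
  A^-7 * (9*d^2) = 9*A^-3 + 18*A^-7 + 9*A^-11
  A^-9 * (d^3) = -A^-3 - 3*A^-7 - 3*A^-11 - A^-15
Summing the groups: <K> = A^13 - 2*A^9 + 2*A^5 - 2*A + 2*A^-3 - 2*A^-7 + A^-11 - A^-15
Normalise by the writhe: (-A^3)^(-w) = (-A^3)^(5) = -A^15, so f(A) = -A^15 * <K> = -A^28 + 2*A^24 - 2*A^20 + 2*A^16 - 2*A^12 + 2*A^8 - A^4 + 1.
Substitute A = t^(-1/4), i.e. A^e → t^(-e/4): V(t) = 1 - t^-1 + 2*t^-2 - 2*t^-3 + 2*t^-4 - 2*t^-5 + 2*t^-6 - t^-7

Answer: 1 - t^-1 + 2*t^-2 - 2*t^-3 + 2*t^-4 - 2*t^-5 + 2*t^-6 - t^-7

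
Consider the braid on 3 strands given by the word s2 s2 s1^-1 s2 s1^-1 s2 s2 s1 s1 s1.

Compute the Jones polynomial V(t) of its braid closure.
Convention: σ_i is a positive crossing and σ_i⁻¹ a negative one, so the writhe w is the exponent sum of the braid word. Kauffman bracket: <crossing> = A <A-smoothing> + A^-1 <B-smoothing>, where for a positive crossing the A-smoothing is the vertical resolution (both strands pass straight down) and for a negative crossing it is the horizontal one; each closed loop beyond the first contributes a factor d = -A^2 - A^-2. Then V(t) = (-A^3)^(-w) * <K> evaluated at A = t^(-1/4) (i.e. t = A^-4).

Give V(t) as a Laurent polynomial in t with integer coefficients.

t^10 - 4*t^9 + 6*t^8 - 8*t^7 + 9*t^6 - 8*t^5 + 7*t^4 - 4*t^3 + 2*t^2

Derivation:
Braid: s2 s2 s1^-1 s2 s1^-1 s2 s2 s1 s1 s1 on 3 strands, 10 crossings.
Writhe w = (#positive) - (#negative) = 8 - 2 = 6.
Enumerate smoothing states for the bracket polynomial. There are 2^10 = 1024 states.
Smooth each crossing (0=||, 1=⌣⌢); contribution A^(Σ sign_k(1-2s_k)) * d^(L-1).
Tabulate the states by total A-exponent and number of loops L (A-exp: L × count):
  A^10: L=3 ×1
  A^8: L=2 ×7, L=4 ×3
  A^6: L=1 ×14, L=3 ×28, L=5 ×3
  A^4: L=2 ×88, L=4 ×31, L=6 ×1
  A^2: L=1 ×63, L=3 ×133, L=5 ×14
  A^0: L=2 ×159, L=4 ×91, L=6 ×2
  A^-2: L=3 ×180, L=5 ×30
  A^-4: L=4 ×116, L=6 ×4
  A^-6: L=5 ×45
  A^-8: L=6 ×10
  A^-10: L=7 ×1
Each group contributes A^e * Σ count * d^(L-1):
Powers of d = -A^2 - A^-2: d^2 = A^4 + 2 + A^-4; d^3 = -A^6 - 3*A^2 - 3*A^-2 - A^-6; d^4 = A^8 + 4*A^4 + 6 + 4*A^-4 + A^-8; d^5 = -A^10 - 5*A^6 - 10*A^2 - 10*A^-2 - 5*A^-6 - A^-10; d^6 = A^12 + 6*A^8 + 15*A^4 + 20 + 15*A^-4 + 6*A^-8 + A^-12.
  A^10 * (d^2) = A^14 + 2*A^10 + A^6
  A^8 * (7*d + 3*d^3) = -3*A^14 - 16*A^10 - 16*A^6 - 3*A^2
  A^6 * (14 + 28*d^2 + 3*d^4) = 3*A^14 + 40*A^10 + 88*A^6 + 40*A^2 + 3*A^-2
  A^4 * (88*d + 31*d^3 + d^5) = -A^14 - 36*A^10 - 191*A^6 - 191*A^2 - 36*A^-2 - A^-6
  A^2 * (63 + 133*d^2 + 14*d^4) = 14*A^10 + 189*A^6 + 413*A^2 + 189*A^-2 + 14*A^-6
  A^0 * (159*d + 91*d^3 + 2*d^5) = -2*A^10 - 101*A^6 - 452*A^2 - 452*A^-2 - 101*A^-6 - 2*A^-10
  A^-2 * (180*d^2 + 30*d^4) = 30*A^6 + 300*A^2 + 540*A^-2 + 300*A^-6 + 30*A^-10
  A^-4 * (116*d^3 + 4*d^5) = -4*A^6 - 136*A^2 - 388*A^-2 - 388*A^-6 - 136*A^-10 - 4*A^-14
  A^-6 * (45*d^4) = 45*A^2 + 180*A^-2 + 270*A^-6 + 180*A^-10 + 45*A^-14
  A^-8 * (10*d^5) = -10*A^2 - 50*A^-2 - 100*A^-6 - 100*A^-10 - 50*A^-14 - 10*A^-18
  A^-10 * (d^6) = A^2 + 6*A^-2 + 15*A^-6 + 20*A^-10 + 15*A^-14 + 6*A^-18 + A^-22
Summing the groups: <K> = 2*A^10 - 4*A^6 + 7*A^2 - 8*A^-2 + 9*A^-6 - 8*A^-10 + 6*A^-14 - 4*A^-18 + A^-22
Normalise by the writhe: (-A^3)^(-w) = (-A^3)^(-6) = A^-18, so f(A) = A^-18 * <K> = 2*A^-8 - 4*A^-12 + 7*A^-16 - 8*A^-20 + 9*A^-24 - 8*A^-28 + 6*A^-32 - 4*A^-36 + A^-40.
Substitute A = t^(-1/4), i.e. A^e → t^(-e/4): V(t) = t^10 - 4*t^9 + 6*t^8 - 8*t^7 + 9*t^6 - 8*t^5 + 7*t^4 - 4*t^3 + 2*t^2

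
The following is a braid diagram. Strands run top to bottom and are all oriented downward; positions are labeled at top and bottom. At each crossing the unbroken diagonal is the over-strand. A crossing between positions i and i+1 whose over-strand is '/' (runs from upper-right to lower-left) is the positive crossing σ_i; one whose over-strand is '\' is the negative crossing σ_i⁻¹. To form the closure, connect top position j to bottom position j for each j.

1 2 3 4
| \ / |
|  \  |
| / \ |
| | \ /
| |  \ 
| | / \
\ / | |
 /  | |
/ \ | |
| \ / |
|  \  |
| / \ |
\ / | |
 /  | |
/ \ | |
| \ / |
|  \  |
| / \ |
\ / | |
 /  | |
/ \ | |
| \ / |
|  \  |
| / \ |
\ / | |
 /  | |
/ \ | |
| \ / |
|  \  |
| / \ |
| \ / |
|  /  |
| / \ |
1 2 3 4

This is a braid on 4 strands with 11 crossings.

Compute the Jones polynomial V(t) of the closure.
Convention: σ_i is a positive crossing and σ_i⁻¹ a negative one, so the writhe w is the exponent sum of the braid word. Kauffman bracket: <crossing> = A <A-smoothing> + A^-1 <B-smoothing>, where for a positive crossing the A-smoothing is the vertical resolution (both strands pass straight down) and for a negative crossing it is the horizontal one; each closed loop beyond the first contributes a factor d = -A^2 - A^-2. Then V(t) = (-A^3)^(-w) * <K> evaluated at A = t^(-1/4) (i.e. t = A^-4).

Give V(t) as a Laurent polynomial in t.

t^4 - 4*t^3 + 6*t^2 - 7*t + 9 - 7*t^-1 + 6*t^-2 - 4*t^-3 + t^-4

Derivation:
Reading the diagram top to bottom ('/'-over between positions i,i+1 = s_i, '\'-over = s_i^-1): braid word = s2^-1 s3^-1 s1 s2^-1 s1 s2^-1 s1 s2^-1 s1 s2^-1 s2.
The presented braid s2^-1 s3^-1 s1 s2^-1 s1 s2^-1 s1 s2^-1 s1 s2^-1 s2 on 4 strands reduces by inverse Markov moves (closure unchanged at each step):
  Deconjugate: the word is γ·β·γ⁻¹ with γ = s2^-1 (prefix) and γ⁻¹ = s2 (suffix); strip both.
Reduced to β = s3^-1 s1 s2^-1 s1 s2^-1 s1 s2^-1 s1 s2^-1 on 4 strands, 9 crossings.
Compute on β:
Braid: s3^-1 s1 s2^-1 s1 s2^-1 s1 s2^-1 s1 s2^-1 on 4 strands, 9 crossings.
Writhe w = (#positive) - (#negative) = 4 - 5 = -1.
Enumerate smoothing states for the bracket polynomial. There are 2^9 = 512 states.
Each crossing splits two ways (0=vertical, 1=horizontal). The state's weight is A^(#A-smoothings - #B-smoothings) * d^(loops - 1).
Tabulate the states by total A-exponent and number of loops L (A-exp: L × count):
  A^9: L=5 ×1
  A^7: L=4 ×8, L=6 ×1
  A^5: L=3 ×28, L=5 ×8
  A^3: L=2 ×52, L=4 ×32
  A^1: L=1 ×45, L=3 ×77, L=5 ×4
  A^-1: L=2 ×97, L=4 ×29
  A^-3: L=3 ×80, L=5 ×4
  A^-5: L=4 ×36
  A^-7: L=5 ×9
  A^-9: L=6 ×1
Each group contributes A^e * Σ count * d^(L-1):
Powers of d = -A^2 - A^-2: d^2 = A^4 + 2 + A^-4; d^3 = -A^6 - 3*A^2 - 3*A^-2 - A^-6; d^4 = A^8 + 4*A^4 + 6 + 4*A^-4 + A^-8; d^5 = -A^10 - 5*A^6 - 10*A^2 - 10*A^-2 - 5*A^-6 - A^-10.
  A^9 * (d^4) = A^17 + 4*A^13 + 6*A^9 + 4*A^5 + A
  A^7 * (8*d^3 + d^5) = -A^17 - 13*A^13 - 34*A^9 - 34*A^5 - 13*A - A^-3
  A^5 * (28*d^2 + 8*d^4) = 8*A^13 + 60*A^9 + 104*A^5 + 60*A + 8*A^-3
  A^3 * (52*d + 32*d^3) = -32*A^9 - 148*A^5 - 148*A - 32*A^-3
  A^1 * (45 + 77*d^2 + 4*d^4) = 4*A^9 + 93*A^5 + 223*A + 93*A^-3 + 4*A^-7
  A^-1 * (97*d + 29*d^3) = -29*A^5 - 184*A - 184*A^-3 - 29*A^-7
  A^-3 * (80*d^2 + 4*d^4) = 4*A^5 + 96*A + 184*A^-3 + 96*A^-7 + 4*A^-11
  A^-5 * (36*d^3) = -36*A - 108*A^-3 - 108*A^-7 - 36*A^-11
  A^-7 * (9*d^4) = 9*A + 36*A^-3 + 54*A^-7 + 36*A^-11 + 9*A^-15
  A^-9 * (d^5) = -A - 5*A^-3 - 10*A^-7 - 10*A^-11 - 5*A^-15 - A^-19
Summing the groups: <K> = -A^13 + 4*A^9 - 6*A^5 + 7*A - 9*A^-3 + 7*A^-7 - 6*A^-11 + 4*A^-15 - A^-19
Normalise by the writhe: (-A^3)^(-w) = (-A^3)^(1) = -A^3, so f(A) = -A^3 * <K> = A^16 - 4*A^12 + 6*A^8 - 7*A^4 + 9 - 7*A^-4 + 6*A^-8 - 4*A^-12 + A^-16.
Substitute A = t^(-1/4), i.e. A^e → t^(-e/4): V(t) = t^4 - 4*t^3 + 6*t^2 - 7*t + 9 - 7*t^-1 + 6*t^-2 - 4*t^-3 + t^-4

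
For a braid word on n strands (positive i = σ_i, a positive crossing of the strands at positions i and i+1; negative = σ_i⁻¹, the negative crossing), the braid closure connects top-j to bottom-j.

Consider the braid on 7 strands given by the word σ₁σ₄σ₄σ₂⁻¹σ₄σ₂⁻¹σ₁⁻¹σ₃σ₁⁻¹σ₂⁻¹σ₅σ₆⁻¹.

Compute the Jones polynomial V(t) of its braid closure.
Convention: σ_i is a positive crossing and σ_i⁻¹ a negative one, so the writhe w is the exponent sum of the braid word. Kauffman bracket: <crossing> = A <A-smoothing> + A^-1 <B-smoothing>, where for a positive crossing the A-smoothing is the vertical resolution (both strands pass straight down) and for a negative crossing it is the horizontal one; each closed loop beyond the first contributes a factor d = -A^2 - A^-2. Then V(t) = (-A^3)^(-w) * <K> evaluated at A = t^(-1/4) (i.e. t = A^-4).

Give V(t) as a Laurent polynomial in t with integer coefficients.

The presented braid s1 s4 s4 s2^-1 s4 s2^-1 s1^-1 s3 s1^-1 s2^-1 s5 s6^-1 on 7 strands reduces by inverse Markov moves (closure unchanged at each step):
  Destabilize: the word has the form β·s6^-1 where s6^-1 occurs only as the final letter (β ∈ B_6); drop it and the last strand → 6 strands.
  Destabilize: the word has the form β·s5 where s5 occurs only as the final letter (β ∈ B_5); drop it and the last strand → 5 strands.
Reduced to β = s1 s4 s4 s2^-1 s4 s2^-1 s1^-1 s3 s1^-1 s2^-1 on 5 strands, 10 crossings.
Compute on β:
Braid: s1 s4 s4 s2^-1 s4 s2^-1 s1^-1 s3 s1^-1 s2^-1 on 5 strands, 10 crossings.
Writhe w = (#positive) - (#negative) = 5 - 5 = 0.
Enumerate smoothing states for the bracket polynomial. There are 2^10 = 1024 states.
Smooth each crossing (0=||, 1=⌣⌢); contribution A^(Σ sign_k(1-2s_k)) * d^(L-1).
Tabulate the states by total A-exponent and number of loops L (A-exp: L × count):
  A^10: L=6 ×1
  A^8: L=5 ×10
  A^6: L=4 ×40, L=6 ×5
  A^4: L=3 ×80, L=5 ×39, L=7 ×1
  A^2: L=2 ×79, L=4 ×117, L=6 ×14
  A^0: L=1 ×30, L=3 ×158, L=5 ×62, L=7 ×2
  A^-2: L=2 ×84, L=4 ×111, L=6 ×15
  A^-4: L=1 ×9, L=3 ×74, L=5 ×36, L=7 ×1
  A^-6: L=2 ×12, L=4 ×29, L=6 ×4
  A^-8: L=3 ×6, L=5 ×4
  A^-10: L=4 ×1
Each group contributes A^e * Σ count * d^(L-1):
Powers of d = -A^2 - A^-2: d^2 = A^4 + 2 + A^-4; d^3 = -A^6 - 3*A^2 - 3*A^-2 - A^-6; d^4 = A^8 + 4*A^4 + 6 + 4*A^-4 + A^-8; d^5 = -A^10 - 5*A^6 - 10*A^2 - 10*A^-2 - 5*A^-6 - A^-10; d^6 = A^12 + 6*A^8 + 15*A^4 + 20 + 15*A^-4 + 6*A^-8 + A^-12.
  A^10 * (d^5) = -A^20 - 5*A^16 - 10*A^12 - 10*A^8 - 5*A^4 - 1
  A^8 * (10*d^4) = 10*A^16 + 40*A^12 + 60*A^8 + 40*A^4 + 10
  A^6 * (40*d^3 + 5*d^5) = -5*A^16 - 65*A^12 - 170*A^8 - 170*A^4 - 65 - 5*A^-4
  A^4 * (80*d^2 + 39*d^4 + d^6) = A^16 + 45*A^12 + 251*A^8 + 414*A^4 + 251 + 45*A^-4 + A^-8
  A^2 * (79*d + 117*d^3 + 14*d^5) = -14*A^12 - 187*A^8 - 570*A^4 - 570 - 187*A^-4 - 14*A^-8
  A^0 * (30 + 158*d^2 + 62*d^4 + 2*d^6) = 2*A^12 + 74*A^8 + 436*A^4 + 758 + 436*A^-4 + 74*A^-8 + 2*A^-12
  A^-2 * (84*d + 111*d^3 + 15*d^5) = -15*A^8 - 186*A^4 - 567 - 567*A^-4 - 186*A^-8 - 15*A^-12
  A^-4 * (9 + 74*d^2 + 36*d^4 + d^6) = A^8 + 42*A^4 + 233 + 393*A^-4 + 233*A^-8 + 42*A^-12 + A^-16
  A^-6 * (12*d + 29*d^3 + 4*d^5) = -4*A^4 - 49 - 139*A^-4 - 139*A^-8 - 49*A^-12 - 4*A^-16
  A^-8 * (6*d^2 + 4*d^4) = 4 + 22*A^-4 + 36*A^-8 + 22*A^-12 + 4*A^-16
  A^-10 * (d^3) = -A^-4 - 3*A^-8 - 3*A^-12 - A^-16
Summing the groups: <K> = -A^20 + A^16 - 2*A^12 + 4*A^8 - 3*A^4 + 4 - 3*A^-4 + 2*A^-8 - A^-12
Normalise by the writhe: (-A^3)^(-w) = (-A^3)^(0) = 1, so f(A) = 1 * <K> = -A^20 + A^16 - 2*A^12 + 4*A^8 - 3*A^4 + 4 - 3*A^-4 + 2*A^-8 - A^-12.
Substitute A = t^(-1/4), i.e. A^e → t^(-e/4): V(t) = -t^3 + 2*t^2 - 3*t + 4 - 3*t^-1 + 4*t^-2 - 2*t^-3 + t^-4 - t^-5

Answer: -t^3 + 2*t^2 - 3*t + 4 - 3*t^-1 + 4*t^-2 - 2*t^-3 + t^-4 - t^-5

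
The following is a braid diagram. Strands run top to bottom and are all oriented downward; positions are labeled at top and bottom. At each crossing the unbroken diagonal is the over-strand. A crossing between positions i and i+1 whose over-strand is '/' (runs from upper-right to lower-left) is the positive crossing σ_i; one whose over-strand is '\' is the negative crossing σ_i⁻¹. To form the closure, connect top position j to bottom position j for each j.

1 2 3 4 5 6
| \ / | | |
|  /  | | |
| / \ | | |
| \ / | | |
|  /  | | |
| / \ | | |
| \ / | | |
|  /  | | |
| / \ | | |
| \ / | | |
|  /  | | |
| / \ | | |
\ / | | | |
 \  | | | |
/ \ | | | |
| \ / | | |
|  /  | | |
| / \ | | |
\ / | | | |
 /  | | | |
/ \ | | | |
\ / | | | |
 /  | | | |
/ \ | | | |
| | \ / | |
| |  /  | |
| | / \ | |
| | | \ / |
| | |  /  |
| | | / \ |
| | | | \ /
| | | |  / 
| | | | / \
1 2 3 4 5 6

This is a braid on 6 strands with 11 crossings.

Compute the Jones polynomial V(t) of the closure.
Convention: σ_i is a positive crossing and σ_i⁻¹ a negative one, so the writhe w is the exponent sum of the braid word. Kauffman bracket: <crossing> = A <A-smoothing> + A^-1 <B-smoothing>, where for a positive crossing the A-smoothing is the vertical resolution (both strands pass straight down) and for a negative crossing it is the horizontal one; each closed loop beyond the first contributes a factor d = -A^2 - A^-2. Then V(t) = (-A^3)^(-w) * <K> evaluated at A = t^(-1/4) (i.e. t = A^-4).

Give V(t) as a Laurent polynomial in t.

-t^9 + t^8 - 2*t^7 + 3*t^6 - 2*t^5 + 2*t^4 - t^3 + t^2

Derivation:
Reading the diagram top to bottom ('/'-over between positions i,i+1 = s_i, '\'-over = s_i^-1): braid word = s2 s2 s2 s2 s1^-1 s2 s1 s1 s3 s4 s5.
The presented braid s2 s2 s2 s2 s1^-1 s2 s1 s1 s3 s4 s5 on 6 strands reduces by inverse Markov moves (closure unchanged at each step):
  Destabilize: the word has the form β·s5 where s5 occurs only as the final letter (β ∈ B_5); drop it and the last strand → 5 strands.
  Destabilize: the word has the form β·s4 where s4 occurs only as the final letter (β ∈ B_4); drop it and the last strand → 4 strands.
  Destabilize: the word has the form β·s3 where s3 occurs only as the final letter (β ∈ B_3); drop it and the last strand → 3 strands.
Reduced to β = s2 s2 s2 s2 s1^-1 s2 s1 s1 on 3 strands, 8 crossings.
Compute on β:
Braid: s2 s2 s2 s2 s1^-1 s2 s1 s1 on 3 strands, 8 crossings.
Writhe w = (#positive) - (#negative) = 7 - 1 = 6.
State-sum expansion of <K>. There are 2^8 = 256 states.
Smooth each crossing (0=||, 1=⌣⌢); contribution A^(Σ sign_k(1-2s_k)) * d^(L-1).
Tabulate the states by total A-exponent and number of loops L (A-exp: L × count):
  A^8: L=2 ×1
  A^6: L=1 ×5, L=3 ×3
  A^4: L=2 ×27, L=4 ×1
  A^2: L=1 ×18, L=3 ×38
  A^0: L=2 ×41, L=4 ×29
  A^-2: L=3 ×44, L=5 ×12
  A^-4: L=4 ×26, L=6 ×2
  A^-6: L=5 ×8
  A^-8: L=6 ×1
Each group contributes A^e * Σ count * d^(L-1):
Powers of d = -A^2 - A^-2: d^2 = A^4 + 2 + A^-4; d^3 = -A^6 - 3*A^2 - 3*A^-2 - A^-6; d^4 = A^8 + 4*A^4 + 6 + 4*A^-4 + A^-8; d^5 = -A^10 - 5*A^6 - 10*A^2 - 10*A^-2 - 5*A^-6 - A^-10.
  A^8 * (d) = -A^10 - A^6
  A^6 * (5 + 3*d^2) = 3*A^10 + 11*A^6 + 3*A^2
  A^4 * (27*d + d^3) = -A^10 - 30*A^6 - 30*A^2 - A^-2
  A^2 * (18 + 38*d^2) = 38*A^6 + 94*A^2 + 38*A^-2
  A^0 * (41*d + 29*d^3) = -29*A^6 - 128*A^2 - 128*A^-2 - 29*A^-6
  A^-2 * (44*d^2 + 12*d^4) = 12*A^6 + 92*A^2 + 160*A^-2 + 92*A^-6 + 12*A^-10
  A^-4 * (26*d^3 + 2*d^5) = -2*A^6 - 36*A^2 - 98*A^-2 - 98*A^-6 - 36*A^-10 - 2*A^-14
  A^-6 * (8*d^4) = 8*A^2 + 32*A^-2 + 48*A^-6 + 32*A^-10 + 8*A^-14
  A^-8 * (d^5) = -A^2 - 5*A^-2 - 10*A^-6 - 10*A^-10 - 5*A^-14 - A^-18
Summing the groups: <K> = A^10 - A^6 + 2*A^2 - 2*A^-2 + 3*A^-6 - 2*A^-10 + A^-14 - A^-18
Normalise by the writhe: (-A^3)^(-w) = (-A^3)^(-6) = A^-18, so f(A) = A^-18 * <K> = A^-8 - A^-12 + 2*A^-16 - 2*A^-20 + 3*A^-24 - 2*A^-28 + A^-32 - A^-36.
Substitute A = t^(-1/4), i.e. A^e → t^(-e/4): V(t) = -t^9 + t^8 - 2*t^7 + 3*t^6 - 2*t^5 + 2*t^4 - t^3 + t^2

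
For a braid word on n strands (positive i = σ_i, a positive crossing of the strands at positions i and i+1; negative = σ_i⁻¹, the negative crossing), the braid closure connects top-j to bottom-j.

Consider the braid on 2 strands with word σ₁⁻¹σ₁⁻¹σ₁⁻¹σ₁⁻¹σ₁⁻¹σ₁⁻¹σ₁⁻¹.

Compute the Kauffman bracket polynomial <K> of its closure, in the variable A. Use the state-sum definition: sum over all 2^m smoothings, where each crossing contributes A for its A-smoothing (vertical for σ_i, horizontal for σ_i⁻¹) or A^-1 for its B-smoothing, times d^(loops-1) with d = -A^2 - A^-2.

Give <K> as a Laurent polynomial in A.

Braid: s1^-1 s1^-1 s1^-1 s1^-1 s1^-1 s1^-1 s1^-1 on 2 strands, 7 crossings.
Writhe w = (#positive) - (#negative) = 0 - 7 = -7.
Computing the Kauffman bracket via state sum. There are 2^7 = 128 states.
Smooth each crossing (0=||, 1=⌣⌢); contribution A^(Σ sign_k(1-2s_k)) * d^(L-1).
Tabulate the states by total A-exponent and number of loops L (A-exp: L × count):
  A^7: L=7 ×1
  A^5: L=6 ×7
  A^3: L=5 ×21
  A^1: L=4 ×35
  A^-1: L=3 ×35
  A^-3: L=2 ×21
  A^-5: L=1 ×7
  A^-7: L=2 ×1
Each group contributes A^e * Σ count * d^(L-1):
Powers of d = -A^2 - A^-2: d^2 = A^4 + 2 + A^-4; d^3 = -A^6 - 3*A^2 - 3*A^-2 - A^-6; d^4 = A^8 + 4*A^4 + 6 + 4*A^-4 + A^-8; d^5 = -A^10 - 5*A^6 - 10*A^2 - 10*A^-2 - 5*A^-6 - A^-10; d^6 = A^12 + 6*A^8 + 15*A^4 + 20 + 15*A^-4 + 6*A^-8 + A^-12.
  A^7 * (d^6) = A^19 + 6*A^15 + 15*A^11 + 20*A^7 + 15*A^3 + 6*A^-1 + A^-5
  A^5 * (7*d^5) = -7*A^15 - 35*A^11 - 70*A^7 - 70*A^3 - 35*A^-1 - 7*A^-5
  A^3 * (21*d^4) = 21*A^11 + 84*A^7 + 126*A^3 + 84*A^-1 + 21*A^-5
  A^1 * (35*d^3) = -35*A^7 - 105*A^3 - 105*A^-1 - 35*A^-5
  A^-1 * (35*d^2) = 35*A^3 + 70*A^-1 + 35*A^-5
  A^-3 * (21*d) = -21*A^-1 - 21*A^-5
  A^-5 * (7) = 7*A^-5
  A^-7 * (d) = -A^-5 - A^-9
Summing the groups: <K> = A^19 - A^15 + A^11 - A^7 + A^3 - A^-1 - A^-9

Answer: A^19 - A^15 + A^11 - A^7 + A^3 - A^-1 - A^-9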